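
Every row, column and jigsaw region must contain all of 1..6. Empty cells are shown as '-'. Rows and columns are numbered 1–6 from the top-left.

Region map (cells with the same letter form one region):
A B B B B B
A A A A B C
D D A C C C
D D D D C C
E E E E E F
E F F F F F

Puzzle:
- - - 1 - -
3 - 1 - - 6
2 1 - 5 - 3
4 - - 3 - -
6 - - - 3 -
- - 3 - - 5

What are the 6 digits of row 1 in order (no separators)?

532164

r1c1 = 5: row 1 has {1}; col 1 has {2,3,4,6}; region has {1,3} → only 5 remains.
r3c5 = 4: row 3 has {1,2,3,5}; col 5 has {3}; region has {3,5,6} → only 4 remains.
r6c1 = 1: row 6 has {3,5}; col 1 has {2,3,4,5,6}; region has {3,6} → only 1 remains.
r3c3 = 6: row 3 has {1,2,3,4,5}; col 3 has {1,3}; region has {1,3,5} → only 6 remains.
r4c3 = 5: row 4 has {3,4}; col 3 has {1,3,6}; region has {1,2,3,4} → only 5 remains.
r4c2 = 6: row 4 has {3,4,5}; col 2 has {1}; region has {1,2,3,4,5} → only 6 remains.
r1c2 = 3: in row 1, 3 can only go here (every other open cell in that row sees a 3).
r1c5 = 6: in row 1, 6 can only go here (every other open cell in that row sees a 6).
r6c5 = 2: row 6 has {1,3,5}; col 5 has {3,4,6}; region has {3,5} → only 2 remains.
r2c5 = 5: row 2 has {1,3,6}; col 5 has {2,3,4,6}; region has {1,3,6} → only 5 remains.
r4c5 = 1: row 4 has {3,4,5,6}; col 5 has {2,3,4,5,6}; region has {3,4,5,6} → only 1 remains.
r4c6 = 2: row 4 has {1,3,4,5,6}; col 6 has {3,5,6}; region has {1,3,4,5,6} → only 2 remains.
r6c2 = 4: row 6 has {1,2,3,5}; col 2 has {1,3,6}; region has {2,3,5} → only 4 remains.
r6c4 = 6: row 6 has {1,2,3,4,5}; col 4 has {1,3,5}; region has {2,3,4,5} → only 6 remains.
r1c6 = 4: row 1 has {1,3,5,6}; col 6 has {2,3,5,6}; region has {1,3,5,6} → only 4 remains.
r2c2 = 2: row 2 has {1,3,5,6}; col 2 has {1,3,4,6}; region has {1,3,5,6} → only 2 remains.
r2c4 = 4: row 2 has {1,2,3,5,6}; col 4 has {1,3,5,6}; region has {1,2,3,5,6} → only 4 remains.
r5c2 = 5: row 5 has {3,6}; col 2 has {1,2,3,4,6}; region has {1,3,6} → only 5 remains.
r5c4 = 2: row 5 has {3,5,6}; col 4 has {1,3,4,5,6}; region has {1,3,5,6} → only 2 remains.
r5c6 = 1: row 5 has {2,3,5,6}; col 6 has {2,3,4,5,6}; region has {2,3,4,5,6} → only 1 remains.
r1c3 = 2: row 1 has {1,3,4,5,6}; col 3 has {1,3,5,6}; region has {1,3,4,5,6} → only 2 remains.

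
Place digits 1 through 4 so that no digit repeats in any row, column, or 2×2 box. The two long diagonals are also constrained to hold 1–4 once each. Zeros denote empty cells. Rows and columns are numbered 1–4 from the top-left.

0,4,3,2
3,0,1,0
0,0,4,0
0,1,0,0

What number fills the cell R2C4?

4

R1C1 = 1: row 1 has {2,3,4}; col 1 has {3}; box has {3,4}; main diagonal has {4} → only 1 remains.
R2C2 = 2: row 2 has {1,3}; col 2 has {1,4}; box has {1,3,4}; main diagonal has {1,4} → only 2 remains.
R2C4 = 4: row 2 has {1,2,3}; col 4 has {2}; box has {1,2,3} → only 4 remains.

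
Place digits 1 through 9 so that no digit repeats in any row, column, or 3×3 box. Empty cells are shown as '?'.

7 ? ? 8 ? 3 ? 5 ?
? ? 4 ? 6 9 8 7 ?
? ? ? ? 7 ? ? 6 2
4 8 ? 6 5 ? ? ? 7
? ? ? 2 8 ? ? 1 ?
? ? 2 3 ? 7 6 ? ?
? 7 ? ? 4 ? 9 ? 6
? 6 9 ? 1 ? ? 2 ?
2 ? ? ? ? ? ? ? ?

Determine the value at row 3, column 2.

3

row 1, column 5 = 2 (sole candidate).
row 4, column 6 = 1 (sole candidate).
row 5, column 6 = 4 (sole candidate).
row 6, column 5 = 9 (sole candidate).
row 7, column 4 = 5 (sole candidate).
row 8, column 4 = 7 (sole candidate).
row 8, column 6 = 8 (sole candidate).
row 9, column 4 = 9 (sole candidate).
row 9, column 5 = 3 (sole candidate).
row 9, column 6 = 6 (sole candidate).
row 2, column 4 = 1 (sole candidate).
row 2, column 9 = 3 (sole candidate).
row 3, column 4 = 4 (sole candidate).
row 3, column 6 = 5 (sole candidate).
row 3, column 7 = 1 (sole candidate).
row 4, column 3 = 3 (sole candidate).
row 4, column 7 = 2 (sole candidate).
row 4, column 8 = 9 (sole candidate).
row 5, column 9 = 5 (sole candidate).
row 7, column 6 = 2 (sole candidate).
row 8, column 9 = 4 (sole candidate).
row 9, column 8 = 8 (sole candidate).
row 9, column 9 = 1 (sole candidate).
row 1, column 7 = 4 (sole candidate).
row 1, column 9 = 9 (sole candidate).
row 2, column 1 = 5 (sole candidate).
row 2, column 2 = 2 (sole candidate).
row 3, column 3 = 8 (sole candidate).
row 5, column 2 = 9 (sole candidate).
row 5, column 7 = 3 (sole candidate).
row 6, column 1 = 1 (sole candidate).
row 6, column 2 = 5 (sole candidate).
row 6, column 8 = 4 (sole candidate).
row 6, column 9 = 8 (sole candidate).
row 7, column 3 = 1 (sole candidate).
row 7, column 8 = 3 (sole candidate).
row 8, column 1 = 3 (sole candidate).
row 8, column 7 = 5 (sole candidate).
row 9, column 2 = 4 (sole candidate).
row 9, column 3 = 5 (sole candidate).
row 9, column 7 = 7 (sole candidate).
row 1, column 2 = 1 (sole candidate).
row 1, column 3 = 6 (sole candidate).
row 3, column 1 = 9 (sole candidate).
row 3, column 2 = 3: row 3 has {1,2,4,5,6,7,8,9}; col 2 has {1,2,4,5,6,7,8,9}; box has {1,2,4,5,6,7,8,9} → only 3 remains.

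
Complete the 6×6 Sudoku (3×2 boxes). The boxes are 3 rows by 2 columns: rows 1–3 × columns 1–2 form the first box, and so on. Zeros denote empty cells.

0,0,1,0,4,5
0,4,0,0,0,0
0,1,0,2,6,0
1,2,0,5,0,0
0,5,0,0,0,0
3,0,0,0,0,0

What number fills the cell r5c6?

6

r3c1 = 5: row 3 has {1,2,6}; col 1 has {1,3}; box has {1,4} → only 5 remains.
r3c6 = 3: row 3 has {1,2,5,6}; col 6 has {5}; box has {4,5,6} → only 3 remains.
r4c5 = 3: row 4 has {1,2,5}; col 5 has {4,6}; box has {} → only 3 remains.
r6c2 = 6: row 6 has {3}; col 2 has {1,2,4,5}; box has {1,2,3,5} → only 6 remains.
r1c2 = 3: row 1 has {1,4,5}; col 2 has {1,2,4,5,6}; box has {1,4,5} → only 3 remains.
r1c4 = 6: row 1 has {1,3,4,5}; col 4 has {2,5}; box has {1,2} → only 6 remains.
r2c4 = 3: row 2 has {4}; col 4 has {2,5,6}; box has {1,2,6} → only 3 remains.
r3c3 = 4: row 3 has {1,2,3,5,6}; col 3 has {1}; box has {1,2,3,6} → only 4 remains.
r4c3 = 6: row 4 has {1,2,3,5}; col 3 has {1,4}; box has {5} → only 6 remains.
r4c6 = 4: row 4 has {1,2,3,5,6}; col 6 has {3,5}; box has {3} → only 4 remains.
r5c1 = 4: row 5 has {5}; col 1 has {1,3,5}; box has {1,2,3,5,6} → only 4 remains.
r5c4 = 1: row 5 has {4,5}; col 4 has {2,3,5,6}; box has {5,6} → only 1 remains.
r5c5 = 2: row 5 has {1,4,5}; col 5 has {3,4,6}; box has {3,4} → only 2 remains.
r5c6 = 6: row 5 has {1,2,4,5}; col 6 has {3,4,5}; box has {2,3,4} → only 6 remains.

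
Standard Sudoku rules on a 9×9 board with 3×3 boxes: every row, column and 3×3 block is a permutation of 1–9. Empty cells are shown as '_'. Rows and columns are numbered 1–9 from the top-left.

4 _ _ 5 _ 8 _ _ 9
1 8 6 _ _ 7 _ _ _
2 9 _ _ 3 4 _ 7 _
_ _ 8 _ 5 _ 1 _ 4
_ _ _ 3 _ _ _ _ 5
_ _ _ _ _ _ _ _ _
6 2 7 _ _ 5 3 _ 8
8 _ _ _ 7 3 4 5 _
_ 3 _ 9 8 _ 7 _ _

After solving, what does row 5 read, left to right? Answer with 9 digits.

row 1, column 2 = 7 (sole candidate).
row 1, column 3 = 3 (sole candidate).
row 2, column 4 = 2 (sole candidate).
row 2, column 5 = 9 (sole candidate).
row 2, column 7 = 5 (sole candidate).
row 2, column 9 = 3 (sole candidate).
row 3, column 3 = 5 (sole candidate).
row 4, column 2 = 6 (sole candidate).
row 4, column 4 = 7 (sole candidate).
row 8, column 2 = 1 (sole candidate).
row 8, column 3 = 9 (sole candidate).
row 8, column 4 = 6 (sole candidate).
row 8, column 9 = 2 (sole candidate).
row 9, column 1 = 5 (sole candidate).
row 9, column 3 = 4 (sole candidate).
row 2, column 8 = 4 (sole candidate).
row 3, column 4 = 1 (sole candidate).
row 3, column 9 = 6 (sole candidate).
row 5, column 2 = 4: row 5 has {3,5}; col 2 has {1,2,3,6,7,8,9}; box has {6,8} → only 4 remains.
row 6, column 2 = 5 (sole candidate).
row 6, column 9 = 7 (sole candidate).
row 7, column 4 = 4 (sole candidate).
row 7, column 5 = 1 (sole candidate).
row 7, column 8 = 9 (sole candidate).
row 9, column 6 = 2 (sole candidate).
row 9, column 9 = 1 (sole candidate).
row 1, column 5 = 6 (sole candidate).
row 1, column 7 = 2 (sole candidate).
row 1, column 8 = 1 (sole candidate).
row 3, column 7 = 8 (sole candidate).
row 4, column 6 = 9 (sole candidate).
row 5, column 5 = 2: row 5 has {3,4,5}; col 5 has {1,3,5,6,7,8,9}; box has {3,5,7,9} → only 2 remains.
row 6, column 4 = 8 (sole candidate).
row 6, column 5 = 4 (sole candidate).
row 9, column 8 = 6 (sole candidate).
row 4, column 1 = 3 (sole candidate).
row 4, column 8 = 2 (sole candidate).
row 5, column 3 = 1: row 5 has {2,3,4,5}; col 3 has {3,4,5,6,7,8,9}; box has {3,4,5,6,8} → only 1 remains.
row 5, column 6 = 6: row 5 has {1,2,3,4,5}; col 6 has {2,3,4,5,7,8,9}; box has {2,3,4,5,7,8,9} → only 6 remains.
row 5, column 7 = 9: row 5 has {1,2,3,4,5,6}; col 7 has {1,2,3,4,5,7,8}; box has {1,2,4,5,7} → only 9 remains.
row 5, column 8 = 8: row 5 has {1,2,3,4,5,6,9}; col 8 has {1,2,4,5,6,7,9}; box has {1,2,4,5,7,9} → only 8 remains.
row 6, column 1 = 9 (sole candidate).
row 6, column 3 = 2 (sole candidate).
row 6, column 6 = 1 (sole candidate).
row 6, column 7 = 6 (sole candidate).
row 6, column 8 = 3 (sole candidate).
row 5, column 1 = 7: row 5 has {1,2,3,4,5,6,8,9}; col 1 has {1,2,3,4,5,6,8,9}; box has {1,2,3,4,5,6,8,9} → only 7 remains.

741326985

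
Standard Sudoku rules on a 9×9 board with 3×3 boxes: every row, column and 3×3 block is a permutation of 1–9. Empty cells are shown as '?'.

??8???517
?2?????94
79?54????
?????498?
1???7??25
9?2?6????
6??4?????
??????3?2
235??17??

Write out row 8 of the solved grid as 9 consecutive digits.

R7C8 = 5: row 7 has {4,6}; col 8 has {1,2,8,9}; box has {2,3,7} → only 5 remains.
R2C1 = 5: in row 2, 5 can only go here (every other open cell in that row sees a 5).
R4C1 = 3: row 4 has {4,8,9}; col 1 has {1,2,5,6,7,9}; box has {1,2,9} → only 3 remains.
R1C1 = 4: row 1 has {1,5,7,8}; col 1 has {1,2,3,5,6,7,9}; box has {2,5,7,8,9} → only 4 remains.
R1C2 = 6: row 1 has {1,4,5,7,8}; col 2 has {2,3,9}; box has {2,4,5,7,8,9} → only 6 remains.
R8C1 = 8: row 8 has {2,3}; col 1 has {1,2,3,4,5,6,7,9}; box has {2,3,5,6} → only 8 remains.
R3C3 = 1: in row 3, 1 can only go here (every other open cell in that row sees a 1).
R2C3 = 3: row 2 has {2,4,5,9}; col 3 has {1,2,5,8}; box has {1,2,4,5,6,7,8,9} → only 3 remains.
R8C2 = 1: in row 8, 1 can only go here (every other open cell in that row sees a 1).
R7C2 = 7: row 7 has {4,5,6}; col 2 has {1,2,3,6,9}; box has {1,2,3,5,6,8} → only 7 remains.
R7C3 = 9: row 7 has {4,5,6,7}; col 3 has {1,2,3,5,8}; box has {1,2,3,5,6,7,8} → only 9 remains.
R8C3 = 4: row 8 has {1,2,3,8}; col 3 has {1,2,3,5,8,9}; box has {1,2,3,5,6,7,8,9} → only 4 remains.
R8C8 = 6: row 8 has {1,2,3,4,8}; col 8 has {1,2,5,8,9}; box has {2,3,5,7} → only 6 remains.
R9C8 = 4: row 9 has {1,2,3,5,7}; col 8 has {1,2,5,6,8,9}; box has {2,3,5,6,7} → only 4 remains.
R3C8 = 3: row 3 has {1,4,5,7,9}; col 8 has {1,2,4,5,6,8,9}; box has {1,4,5,7,9} → only 3 remains.
R4C2 = 5: row 4 has {3,4,8,9}; col 2 has {1,2,3,6,7,9}; box has {1,2,3,9} → only 5 remains.
R5C3 = 6: row 5 has {1,2,5,7}; col 3 has {1,2,3,4,5,8,9}; box has {1,2,3,5,9} → only 6 remains.
R5C7 = 4: row 5 has {1,2,5,6,7}; col 7 has {3,5,7,9}; box has {2,5,8,9} → only 4 remains.
R6C7 = 1: row 6 has {2,6,9}; col 7 has {3,4,5,7,9}; box has {2,4,5,8,9} → only 1 remains.
R6C8 = 7: row 6 has {1,2,6,9}; col 8 has {1,2,3,4,5,6,8,9}; box has {1,2,4,5,8,9} → only 7 remains.
R6C9 = 3: row 6 has {1,2,6,7,9}; col 9 has {2,4,5,7}; box has {1,2,4,5,7,8,9} → only 3 remains.
R7C7 = 8: row 7 has {4,5,6,7,9}; col 7 has {1,3,4,5,7,9}; box has {2,3,4,5,6,7} → only 8 remains.
R7C9 = 1: row 7 has {4,5,6,7,8,9}; col 9 has {2,3,4,5,7}; box has {2,3,4,5,6,7,8} → only 1 remains.
R9C9 = 9: row 9 has {1,2,3,4,5,7}; col 9 has {1,2,3,4,5,7}; box has {1,2,3,4,5,6,7,8} → only 9 remains.
R2C7 = 6: row 2 has {2,3,4,5,9}; col 7 has {1,3,4,5,7,8,9}; box has {1,3,4,5,7,9} → only 6 remains.
R3C7 = 2: row 3 has {1,3,4,5,7,9}; col 7 has {1,3,4,5,6,7,8,9}; box has {1,3,4,5,6,7,9} → only 2 remains.
R3C9 = 8: row 3 has {1,2,3,4,5,7,9}; col 9 has {1,2,3,4,5,7,9}; box has {1,2,3,4,5,6,7,9} → only 8 remains.
R4C3 = 7: row 4 has {3,4,5,8,9}; col 3 has {1,2,3,4,5,6,8,9}; box has {1,2,3,5,6,9} → only 7 remains.
R4C9 = 6: row 4 has {3,4,5,7,8,9}; col 9 has {1,2,3,4,5,7,8,9}; box has {1,2,3,4,5,7,8,9} → only 6 remains.
R5C2 = 8: row 5 has {1,2,4,5,6,7}; col 2 has {1,2,3,5,6,7,9}; box has {1,2,3,5,6,7,9} → only 8 remains.
R6C2 = 4: row 6 has {1,2,3,6,7,9}; col 2 has {1,2,3,5,6,7,8,9}; box has {1,2,3,5,6,7,8,9} → only 4 remains.
R6C4 = 8: row 6 has {1,2,3,4,6,7,9}; col 4 has {4,5}; box has {4,6,7} → only 8 remains.
R6C6 = 5: row 6 has {1,2,3,4,6,7,8,9}; col 6 has {1,4}; box has {4,6,7,8} → only 5 remains.
R9C4 = 6: row 9 has {1,2,3,4,5,7,9}; col 4 has {4,5,8}; box has {1,4} → only 6 remains.
R9C5 = 8: row 9 has {1,2,3,4,5,6,7,9}; col 5 has {4,6,7}; box has {1,4,6} → only 8 remains.
R2C5 = 1: row 2 has {2,3,4,5,6,9}; col 5 has {4,6,7,8}; box has {4,5} → only 1 remains.
R3C6 = 6: row 3 has {1,2,3,4,5,7,8,9}; col 6 has {1,4,5}; box has {1,4,5} → only 6 remains.
R4C5 = 2: row 4 has {3,4,5,6,7,8,9}; col 5 has {1,4,6,7,8}; box has {4,5,6,7,8} → only 2 remains.
R7C5 = 3: row 7 has {1,4,5,6,7,8,9}; col 5 has {1,2,4,6,7,8}; box has {1,4,6,8} → only 3 remains.
R7C6 = 2: row 7 has {1,3,4,5,6,7,8,9}; col 6 has {1,4,5,6}; box has {1,3,4,6,8} → only 2 remains.
R1C5 = 9: row 1 has {1,4,5,6,7,8}; col 5 has {1,2,3,4,6,7,8}; box has {1,4,5,6} → only 9 remains.
R1C6 = 3: row 1 has {1,4,5,6,7,8,9}; col 6 has {1,2,4,5,6}; box has {1,4,5,6,9} → only 3 remains.
R2C4 = 7: row 2 has {1,2,3,4,5,6,9}; col 4 has {4,5,6,8}; box has {1,3,4,5,6,9} → only 7 remains.
R2C6 = 8: row 2 has {1,2,3,4,5,6,7,9}; col 6 has {1,2,3,4,5,6}; box has {1,3,4,5,6,7,9} → only 8 remains.
R4C4 = 1: row 4 has {2,3,4,5,6,7,8,9}; col 4 has {4,5,6,7,8}; box has {2,4,5,6,7,8} → only 1 remains.
R5C6 = 9: row 5 has {1,2,4,5,6,7,8}; col 6 has {1,2,3,4,5,6,8}; box has {1,2,4,5,6,7,8} → only 9 remains.
R8C4 = 9: row 8 has {1,2,3,4,6,8}; col 4 has {1,4,5,6,7,8}; box has {1,2,3,4,6,8} → only 9 remains.
R8C5 = 5: row 8 has {1,2,3,4,6,8,9}; col 5 has {1,2,3,4,6,7,8,9}; box has {1,2,3,4,6,8,9} → only 5 remains.
R8C6 = 7: row 8 has {1,2,3,4,5,6,8,9}; col 6 has {1,2,3,4,5,6,8,9}; box has {1,2,3,4,5,6,8,9} → only 7 remains.

814957362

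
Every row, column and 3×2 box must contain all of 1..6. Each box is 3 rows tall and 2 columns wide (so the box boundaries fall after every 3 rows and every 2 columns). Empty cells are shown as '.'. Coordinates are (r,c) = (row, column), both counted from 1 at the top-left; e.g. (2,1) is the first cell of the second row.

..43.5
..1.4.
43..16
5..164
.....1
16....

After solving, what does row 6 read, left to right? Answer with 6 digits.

(1,5) = 2 (sole candidate).
(2,6) = 3 (sole candidate).
(4,2) = 2 (sole candidate).
(4,3) = 3 (sole candidate).
(5,1) = 3 (sole candidate).
(5,2) = 4 (sole candidate).
(5,5) = 5 (sole candidate).
(6,5) = 3: row 6 has {1,6}; col 5 has {1,2,4,5,6}; box has {1,4,5,6} → only 3 remains.
(6,6) = 2: row 6 has {1,3,6}; col 6 has {1,3,4,5,6}; box has {1,3,4,5,6} → only 2 remains.
(1,1) = 6 (sole candidate).
(1,2) = 1 (sole candidate).
(2,1) = 2 (sole candidate).
(2,2) = 5 (sole candidate).
(2,4) = 6 (sole candidate).
(5,4) = 2 (sole candidate).
(6,3) = 5: row 6 has {1,2,3,6}; col 3 has {1,3,4}; box has {1,2,3} → only 5 remains.
(6,4) = 4: row 6 has {1,2,3,5,6}; col 4 has {1,2,3,6}; box has {1,2,3,5} → only 4 remains.

165432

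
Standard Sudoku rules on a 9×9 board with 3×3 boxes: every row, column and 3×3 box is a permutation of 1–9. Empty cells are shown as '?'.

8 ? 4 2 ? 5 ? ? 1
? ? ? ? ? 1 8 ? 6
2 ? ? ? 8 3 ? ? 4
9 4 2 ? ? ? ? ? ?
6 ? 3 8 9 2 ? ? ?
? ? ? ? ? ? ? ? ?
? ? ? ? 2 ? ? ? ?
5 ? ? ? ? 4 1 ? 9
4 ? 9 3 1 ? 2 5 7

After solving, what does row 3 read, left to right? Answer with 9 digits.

row 5, column 9 = 5 (sole candidate).
row 2, column 8 = 2 (hidden single in row 2).
row 6, column 9 = 2 (hidden single in row 6).
row 7, column 4 = 5 (hidden single in row 7).
row 4, column 5 = 5 (hidden single in row 4).
row 7, column 6 = 9 (hidden single in row 7).
row 8, column 2 = 2 (hidden single in row 8).
row 8, column 8 = 3 (hidden single in row 8).
row 7, column 9 = 8 (sole candidate).
row 4, column 9 = 3 (sole candidate).
row 4, column 8 = 8 (hidden single in row 4).
row 4, column 4 = 1 (hidden single in row 4).
row 6, column 5 = 3 (hidden single in row 6).
row 8, column 3 = 8 (hidden single in row 8).
row 9, column 2 = 6 (sole candidate).
row 9, column 6 = 8 (sole candidate).
row 1, column 5 = 6 (hidden single in row 1).
row 8, column 5 = 7 (sole candidate).
row 2, column 5 = 4 (sole candidate).
row 8, column 4 = 6 (sole candidate).
row 3, column 3 = 6: in row 3, 6 can only go here (every other open cell in that row sees a 6).
row 3, column 2 = 1: in row 3, 1 can only go here (every other open cell in that row sees a 1).
row 5, column 2 = 7 (sole candidate).
row 5, column 7 = 4 (sole candidate).
row 5, column 8 = 1 (sole candidate).
row 6, column 1 = 1 (sole candidate).
row 6, column 3 = 5 (sole candidate).
row 7, column 2 = 3 (sole candidate).
row 7, column 7 = 6 (sole candidate).
row 7, column 8 = 4 (sole candidate).
row 1, column 2 = 9 (sole candidate).
row 1, column 8 = 7 (sole candidate).
row 2, column 2 = 5 (sole candidate).
row 2, column 3 = 7 (sole candidate).
row 2, column 4 = 9 (sole candidate).
row 3, column 4 = 7: row 3 has {1,2,3,4,6,8}; col 4 has {1,2,3,5,6,8,9}; box has {1,2,3,4,5,6,8,9} → only 7 remains.
row 3, column 8 = 9: row 3 has {1,2,3,4,6,7,8}; col 8 has {1,2,3,4,5,7,8}; box has {1,2,4,6,7,8} → only 9 remains.
row 4, column 7 = 7 (sole candidate).
row 6, column 2 = 8 (sole candidate).
row 6, column 4 = 4 (sole candidate).
row 6, column 7 = 9 (sole candidate).
row 6, column 8 = 6 (sole candidate).
row 7, column 1 = 7 (sole candidate).
row 7, column 3 = 1 (sole candidate).
row 1, column 7 = 3 (sole candidate).
row 2, column 1 = 3 (sole candidate).
row 3, column 7 = 5: row 3 has {1,2,3,4,6,7,8,9}; col 7 has {1,2,3,4,6,7,8,9}; box has {1,2,3,4,6,7,8,9} → only 5 remains.

216783594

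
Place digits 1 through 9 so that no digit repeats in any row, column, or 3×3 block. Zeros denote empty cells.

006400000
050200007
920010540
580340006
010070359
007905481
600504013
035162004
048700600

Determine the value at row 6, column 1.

row 1, column 2 = 7 (sole candidate).
row 3, column 3 = 3 (sole candidate).
row 3, column 9 = 8 (sole candidate).
row 4, column 6 = 1 (sole candidate).
row 6, column 2 = 6 (sole candidate).
row 6, column 5 = 2 (sole candidate).
row 7, column 2 = 9 (sole candidate).
row 7, column 3 = 2 (sole candidate).
row 7, column 5 = 8 (sole candidate).
row 7, column 7 = 7 (sole candidate).
row 8, column 1 = 7 (sole candidate).
row 8, column 8 = 9 (sole candidate).
row 9, column 1 = 1 (sole candidate).
row 9, column 8 = 2 (sole candidate).
row 9, column 9 = 5 (sole candidate).
row 1, column 1 = 8 (sole candidate).
row 1, column 8 = 3 (sole candidate).
row 1, column 9 = 2 (sole candidate).
row 2, column 1 = 4 (sole candidate).
row 2, column 3 = 1 (sole candidate).
row 2, column 7 = 9 (sole candidate).
row 2, column 8 = 6 (sole candidate).
row 3, column 4 = 6 (sole candidate).
row 3, column 6 = 7 (sole candidate).
row 4, column 3 = 9 (sole candidate).
row 4, column 7 = 2 (sole candidate).
row 4, column 8 = 7 (sole candidate).
row 5, column 1 = 2 (sole candidate).
row 5, column 3 = 4 (sole candidate).
row 5, column 4 = 8 (sole candidate).
row 5, column 6 = 6 (sole candidate).
row 6, column 1 = 3: row 6 has {1,2,4,5,6,7,8,9}; col 1 has {1,2,4,5,6,7,8,9}; box has {1,2,4,5,6,7,8,9} → only 3 remains.

3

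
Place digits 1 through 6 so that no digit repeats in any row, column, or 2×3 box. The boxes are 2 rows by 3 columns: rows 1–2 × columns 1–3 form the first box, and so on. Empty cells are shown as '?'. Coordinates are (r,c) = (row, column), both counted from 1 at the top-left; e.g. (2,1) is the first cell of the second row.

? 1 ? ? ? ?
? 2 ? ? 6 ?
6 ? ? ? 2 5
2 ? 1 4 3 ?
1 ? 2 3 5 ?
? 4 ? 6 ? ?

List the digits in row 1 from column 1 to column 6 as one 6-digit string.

(1,5) = 4: row 1 has {1}; col 5 has {2,3,5,6}; box has {6} → only 4 remains.
(3,2) = 3: row 3 has {2,5,6}; col 2 has {1,2,4}; box has {1,2,6} → only 3 remains.
(3,3) = 4: row 3 has {2,3,5,6}; col 3 has {1,2}; box has {1,2,3,6} → only 4 remains.
(3,4) = 1: row 3 has {2,3,4,5,6}; col 4 has {3,4,6}; box has {2,3,4,5} → only 1 remains.
(4,2) = 5: row 4 has {1,2,3,4}; col 2 has {1,2,3,4}; box has {1,2,3,4,6} → only 5 remains.
(4,6) = 6: row 4 has {1,2,3,4,5}; col 6 has {5}; box has {1,2,3,4,5} → only 6 remains.
(5,2) = 6: row 5 has {1,2,3,5}; col 2 has {1,2,3,4,5}; box has {1,2,4} → only 6 remains.
(5,6) = 4: row 5 has {1,2,3,5,6}; col 6 has {5,6}; box has {3,5,6} → only 4 remains.
(6,5) = 1: row 6 has {4,6}; col 5 has {2,3,4,5,6}; box has {3,4,5,6} → only 1 remains.
(6,6) = 2: row 6 has {1,4,6}; col 6 has {4,5,6}; box has {1,3,4,5,6} → only 2 remains.
(1,6) = 3: row 1 has {1,4}; col 6 has {2,4,5,6}; box has {4,6} → only 3 remains.
(2,4) = 5: row 2 has {2,6}; col 4 has {1,3,4,6}; box has {3,4,6} → only 5 remains.
(2,6) = 1: row 2 has {2,5,6}; col 6 has {2,3,4,5,6}; box has {3,4,5,6} → only 1 remains.
(1,1) = 5: row 1 has {1,3,4}; col 1 has {1,2,6}; box has {1,2} → only 5 remains.
(1,3) = 6: row 1 has {1,3,4,5}; col 3 has {1,2,4}; box has {1,2,5} → only 6 remains.
(1,4) = 2: row 1 has {1,3,4,5,6}; col 4 has {1,3,4,5,6}; box has {1,3,4,5,6} → only 2 remains.

516243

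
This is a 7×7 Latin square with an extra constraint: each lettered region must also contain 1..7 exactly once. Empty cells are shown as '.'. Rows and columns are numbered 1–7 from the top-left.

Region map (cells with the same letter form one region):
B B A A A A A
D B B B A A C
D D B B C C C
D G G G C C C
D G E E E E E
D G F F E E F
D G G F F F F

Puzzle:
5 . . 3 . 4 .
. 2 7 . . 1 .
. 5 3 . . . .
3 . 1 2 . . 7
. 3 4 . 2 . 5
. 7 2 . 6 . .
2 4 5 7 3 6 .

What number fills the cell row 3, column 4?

4

row 1, column 3 = 6: row 1 has {3,4,5}; col 3 has {1,2,3,4,5,7}; region has {1,3,4} → only 6 remains.
row 1, column 5 = 7: row 1 has {3,4,5,6}; col 5 has {2,3,6}; region has {1,3,4,6} → only 7 remains.
row 1, column 7 = 2: row 1 has {3,4,5,6,7}; col 7 has {5,7}; region has {1,3,4,6,7} → only 2 remains.
row 2, column 5 = 5: row 2 has {1,2,7}; col 5 has {2,3,6,7}; region has {1,2,3,4,6,7} → only 5 remains.
row 3, column 6 = 2: row 3 has {3,5}; col 6 has {1,4,6}; region has {7} → only 2 remains.
row 4, column 2 = 6: row 4 has {1,2,3,7}; col 2 has {2,3,4,5,7}; region has {1,2,3,4,5,7} → only 6 remains.
row 4, column 5 = 4: row 4 has {1,2,3,6,7}; col 5 has {2,3,5,6,7}; region has {2,7} → only 4 remains.
row 4, column 6 = 5: row 4 has {1,2,3,4,6,7}; col 6 has {1,2,4,6}; region has {2,4,7} → only 5 remains.
row 5, column 4 = 1: row 5 has {2,3,4,5}; col 4 has {2,3,7}; region has {2,4,5,6} → only 1 remains.
row 5, column 6 = 7: row 5 has {1,2,3,4,5}; col 6 has {1,2,4,5,6}; region has {1,2,4,5,6} → only 7 remains.
row 6, column 6 = 3: row 6 has {2,6,7}; col 6 has {1,2,4,5,6,7}; region has {1,2,4,5,6,7} → only 3 remains.
row 7, column 7 = 1: row 7 has {2,3,4,5,6,7}; col 7 has {2,5,7}; region has {2,3,6,7} → only 1 remains.
row 1, column 2 = 1: row 1 has {2,3,4,5,6,7}; col 2 has {2,3,4,5,6,7}; region has {2,3,5,7} → only 1 remains.
row 3, column 5 = 1: row 3 has {2,3,5}; col 5 has {2,3,4,5,6,7}; region has {2,4,5,7} → only 1 remains.
row 3, column 7 = 6: row 3 has {1,2,3,5}; col 7 has {1,2,5,7}; region has {1,2,4,5,7} → only 6 remains.
row 5, column 1 = 6: row 5 has {1,2,3,4,5,7}; col 1 has {2,3,5}; region has {2,3,5} → only 6 remains.
row 6, column 7 = 4: row 6 has {2,3,6,7}; col 7 has {1,2,5,6,7}; region has {1,2,3,6,7} → only 4 remains.
row 2, column 1 = 4: row 2 has {1,2,5,7}; col 1 has {2,3,5,6}; region has {2,3,5,6} → only 4 remains.
row 2, column 4 = 6: row 2 has {1,2,4,5,7}; col 4 has {1,2,3,7}; region has {1,2,3,5,7} → only 6 remains.
row 2, column 7 = 3: row 2 has {1,2,4,5,6,7}; col 7 has {1,2,4,5,6,7}; region has {1,2,4,5,6,7} → only 3 remains.
row 3, column 1 = 7: row 3 has {1,2,3,5,6}; col 1 has {2,3,4,5,6}; region has {2,3,4,5,6} → only 7 remains.
row 3, column 4 = 4: row 3 has {1,2,3,5,6,7}; col 4 has {1,2,3,6,7}; region has {1,2,3,5,6,7} → only 4 remains.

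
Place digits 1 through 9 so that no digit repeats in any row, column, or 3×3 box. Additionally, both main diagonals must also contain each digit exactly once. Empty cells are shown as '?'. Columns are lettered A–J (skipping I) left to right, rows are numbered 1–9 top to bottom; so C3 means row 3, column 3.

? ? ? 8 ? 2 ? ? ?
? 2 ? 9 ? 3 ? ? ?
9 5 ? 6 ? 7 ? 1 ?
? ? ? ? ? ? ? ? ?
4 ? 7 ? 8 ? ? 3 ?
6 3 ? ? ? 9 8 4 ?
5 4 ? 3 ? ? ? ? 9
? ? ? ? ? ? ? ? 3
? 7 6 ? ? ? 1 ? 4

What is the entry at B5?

1

C3 = 3 (sole candidate).
E3 = 4 (sole candidate).
G3 = 2 (sole candidate).
J3 = 8 (sole candidate).
C7 = 1 (sole candidate).
B8 = 9 (sole candidate).
A9 = 3 (sole candidate).
C1 = 4 (sole candidate).
C2 = 8 (sole candidate).
B5 = 1: row 5 has {3,4,7,8}; col 2 has {2,3,4,5,7,9}; box has {3,4,6,7} → only 1 remains.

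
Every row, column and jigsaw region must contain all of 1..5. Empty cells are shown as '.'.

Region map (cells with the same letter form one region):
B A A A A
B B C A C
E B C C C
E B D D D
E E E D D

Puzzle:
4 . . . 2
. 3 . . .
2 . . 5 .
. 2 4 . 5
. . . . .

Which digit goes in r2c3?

r3c2 = 1 (sole candidate).
r3c3 = 3 (sole candidate).
r3c5 = 4 (sole candidate).
r1c2 = 5 (sole candidate).
r1c3 = 1 (sole candidate).
r1c4 = 3 (sole candidate).
r2c1 = 5 (sole candidate).
r2c3 = 2: row 2 has {3,5}; col 3 has {1,3,4}; region has {3,4,5} → only 2 remains.

2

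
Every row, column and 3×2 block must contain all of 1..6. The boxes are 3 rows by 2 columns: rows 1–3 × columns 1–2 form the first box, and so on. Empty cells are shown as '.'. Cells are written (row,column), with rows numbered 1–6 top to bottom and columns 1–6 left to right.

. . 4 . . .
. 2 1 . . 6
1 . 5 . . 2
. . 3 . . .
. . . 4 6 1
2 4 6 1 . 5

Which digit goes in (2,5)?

5

(1,6) = 3 (sole candidate).
(2,4) = 3 (sole candidate).
(3,4) = 6 (sole candidate).
(3,5) = 4 (sole candidate).
(4,5) = 2 (sole candidate).
(4,6) = 4 (sole candidate).
(5,3) = 2 (sole candidate).
(6,5) = 3 (sole candidate).
(1,4) = 2 (sole candidate).
(2,5) = 5: row 2 has {1,2,3,6}; col 5 has {2,3,4,6}; box has {2,3,4,6} → only 5 remains.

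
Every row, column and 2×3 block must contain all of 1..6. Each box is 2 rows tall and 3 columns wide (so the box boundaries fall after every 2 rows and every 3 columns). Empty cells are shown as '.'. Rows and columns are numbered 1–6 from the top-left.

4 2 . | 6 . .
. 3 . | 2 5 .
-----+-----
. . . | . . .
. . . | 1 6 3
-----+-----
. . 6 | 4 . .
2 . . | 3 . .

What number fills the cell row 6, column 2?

5

row 1, column 6 = 1: row 1 has {2,4,6}; col 6 has {3}; box has {2,5,6} → only 1 remains.
row 2, column 3 = 1: row 2 has {2,3,5}; col 3 has {6}; box has {2,3,4} → only 1 remains.
row 2, column 6 = 4: row 2 has {1,2,3,5}; col 6 has {1,3}; box has {1,2,5,6} → only 4 remains.
row 3, column 4 = 5: row 3 has {}; col 4 has {1,2,3,4,6}; box has {1,3,6} → only 5 remains.
row 3, column 6 = 2: row 3 has {5}; col 6 has {1,3,4}; box has {1,3,5,6} → only 2 remains.
row 4, column 1 = 5: row 4 has {1,3,6}; col 1 has {2,4}; box has {} → only 5 remains.
row 4, column 2 = 4: row 4 has {1,3,5,6}; col 2 has {2,3}; box has {5} → only 4 remains.
row 4, column 3 = 2: row 4 has {1,3,4,5,6}; col 3 has {1,6}; box has {4,5} → only 2 remains.
row 5, column 6 = 5: row 5 has {4,6}; col 6 has {1,2,3,4}; box has {3,4} → only 5 remains.
row 6, column 5 = 1: row 6 has {2,3}; col 5 has {5,6}; box has {3,4,5} → only 1 remains.
row 6, column 6 = 6: row 6 has {1,2,3}; col 6 has {1,2,3,4,5}; box has {1,3,4,5} → only 6 remains.
row 1, column 3 = 5: row 1 has {1,2,4,6}; col 3 has {1,2,6}; box has {1,2,3,4} → only 5 remains.
row 1, column 5 = 3: row 1 has {1,2,4,5,6}; col 5 has {1,5,6}; box has {1,2,4,5,6} → only 3 remains.
row 2, column 1 = 6: row 2 has {1,2,3,4,5}; col 1 has {2,4,5}; box has {1,2,3,4,5} → only 6 remains.
row 3, column 3 = 3: row 3 has {2,5}; col 3 has {1,2,5,6}; box has {2,4,5} → only 3 remains.
row 3, column 5 = 4: row 3 has {2,3,5}; col 5 has {1,3,5,6}; box has {1,2,3,5,6} → only 4 remains.
row 5, column 2 = 1: row 5 has {4,5,6}; col 2 has {2,3,4}; box has {2,6} → only 1 remains.
row 5, column 5 = 2: row 5 has {1,4,5,6}; col 5 has {1,3,4,5,6}; box has {1,3,4,5,6} → only 2 remains.
row 6, column 2 = 5: row 6 has {1,2,3,6}; col 2 has {1,2,3,4}; box has {1,2,6} → only 5 remains.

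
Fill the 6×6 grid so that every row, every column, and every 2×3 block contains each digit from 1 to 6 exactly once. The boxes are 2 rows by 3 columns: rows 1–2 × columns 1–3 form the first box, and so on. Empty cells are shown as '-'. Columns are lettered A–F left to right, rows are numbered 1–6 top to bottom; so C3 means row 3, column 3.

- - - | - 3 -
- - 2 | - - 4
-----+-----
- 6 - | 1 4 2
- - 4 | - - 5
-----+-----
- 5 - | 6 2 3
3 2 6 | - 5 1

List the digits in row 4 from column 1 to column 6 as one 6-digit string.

214365

F1 = 6: row 1 has {3}; col 6 has {1,2,3,4,5}; box has {3,4} → only 6 remains.
D2 = 5: row 2 has {2,4}; col 4 has {1,6}; box has {3,4,6} → only 5 remains.
E2 = 1: row 2 has {2,4,5}; col 5 has {2,3,4,5}; box has {3,4,5,6} → only 1 remains.
A3 = 5: row 3 has {1,2,4,6}; col 1 has {3}; box has {4,6} → only 5 remains.
C3 = 3: row 3 has {1,2,4,5,6}; col 3 has {2,4,6}; box has {4,5,6} → only 3 remains.
B4 = 1: row 4 has {4,5}; col 2 has {2,5,6}; box has {3,4,5,6} → only 1 remains.
D4 = 3: row 4 has {1,4,5}; col 4 has {1,5,6}; box has {1,2,4,5} → only 3 remains.
E4 = 6: row 4 has {1,3,4,5}; col 5 has {1,2,3,4,5}; box has {1,2,3,4,5} → only 6 remains.
C5 = 1: row 5 has {2,3,5,6}; col 3 has {2,3,4,6}; box has {2,3,5,6} → only 1 remains.
D6 = 4: row 6 has {1,2,3,5,6}; col 4 has {1,3,5,6}; box has {1,2,3,5,6} → only 4 remains.
B1 = 4: row 1 has {3,6}; col 2 has {1,2,5,6}; box has {2} → only 4 remains.
C1 = 5: row 1 has {3,4,6}; col 3 has {1,2,3,4,6}; box has {2,4} → only 5 remains.
D1 = 2: row 1 has {3,4,5,6}; col 4 has {1,3,4,5,6}; box has {1,3,4,5,6} → only 2 remains.
A2 = 6: row 2 has {1,2,4,5}; col 1 has {3,5}; box has {2,4,5} → only 6 remains.
B2 = 3: row 2 has {1,2,4,5,6}; col 2 has {1,2,4,5,6}; box has {2,4,5,6} → only 3 remains.
A4 = 2: row 4 has {1,3,4,5,6}; col 1 has {3,5,6}; box has {1,3,4,5,6} → only 2 remains.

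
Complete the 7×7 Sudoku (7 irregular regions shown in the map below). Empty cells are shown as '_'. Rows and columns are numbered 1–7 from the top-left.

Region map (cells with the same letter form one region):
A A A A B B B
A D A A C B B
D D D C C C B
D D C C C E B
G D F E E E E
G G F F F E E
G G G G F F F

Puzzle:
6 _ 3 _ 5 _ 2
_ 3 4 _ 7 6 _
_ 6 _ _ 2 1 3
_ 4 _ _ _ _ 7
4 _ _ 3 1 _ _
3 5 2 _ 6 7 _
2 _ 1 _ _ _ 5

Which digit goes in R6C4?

R1C6 = 4 (sole candidate).
R2C7 = 1 (sole candidate).
R4C5 = 3 (sole candidate).
R5C3 = 7 (sole candidate).
R5C7 = 6 (sole candidate).
R6C7 = 4 (sole candidate).
R7C2 = 7 (sole candidate).
R7C4 = 6 (sole candidate).
R7C5 = 4 (sole candidate).
R7C6 = 3 (sole candidate).
R1C2 = 1 (sole candidate).
R1C4 = 7 (sole candidate).
R2C1 = 5 (sole candidate).
R2C4 = 2 (sole candidate).
R3C1 = 7 (sole candidate).
R3C3 = 5 (sole candidate).
R3C4 = 4 (sole candidate).
R4C1 = 1 (sole candidate).
R4C3 = 6 (sole candidate).
R4C4 = 5 (sole candidate).
R4C6 = 2 (sole candidate).
R5C2 = 2 (sole candidate).
R5C6 = 5 (sole candidate).
R6C4 = 1: row 6 has {2,3,4,5,6,7}; col 4 has {2,3,4,5,6,7}; region has {2,3,4,5,6,7} → only 1 remains.

1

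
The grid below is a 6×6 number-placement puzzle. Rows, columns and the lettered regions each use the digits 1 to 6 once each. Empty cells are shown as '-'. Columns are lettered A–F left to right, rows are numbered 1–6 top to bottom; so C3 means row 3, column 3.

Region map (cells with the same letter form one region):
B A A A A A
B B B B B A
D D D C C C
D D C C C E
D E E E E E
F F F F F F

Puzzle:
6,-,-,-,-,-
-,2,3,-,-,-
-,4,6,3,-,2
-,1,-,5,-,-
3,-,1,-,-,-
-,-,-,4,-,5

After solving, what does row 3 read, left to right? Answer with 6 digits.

D2 = 1: row 2 has {2,3}; col 4 has {3,4,5}; region has {2,3,6} → only 1 remains.
A3 = 5: row 3 has {2,3,4,6}; col 1 has {3,6}; region has {1,3,4,6} → only 5 remains.
E3 = 1: row 3 has {2,3,4,5,6}; col 5 has {}; region has {2,3,5} → only 1 remains.

546312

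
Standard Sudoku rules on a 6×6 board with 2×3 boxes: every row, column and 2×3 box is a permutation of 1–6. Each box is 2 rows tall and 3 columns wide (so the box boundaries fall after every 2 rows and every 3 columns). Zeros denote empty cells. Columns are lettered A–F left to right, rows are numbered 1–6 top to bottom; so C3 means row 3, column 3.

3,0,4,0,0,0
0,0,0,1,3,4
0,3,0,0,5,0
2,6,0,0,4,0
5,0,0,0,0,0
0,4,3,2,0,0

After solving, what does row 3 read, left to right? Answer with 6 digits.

A2 = 6 (sole candidate).
C3 = 1: row 3 has {3,5}; col 3 has {3,4}; box has {2,3,6} → only 1 remains.
D3 = 6: row 3 has {1,3,5}; col 4 has {1,2}; box has {4,5} → only 6 remains.
F3 = 2: row 3 has {1,3,5,6}; col 6 has {4}; box has {4,5,6} → only 2 remains.
C4 = 5 (sole candidate).
D4 = 3 (sole candidate).
F4 = 1 (sole candidate).
D5 = 4 (sole candidate).
A6 = 1 (sole candidate).
E6 = 6 (sole candidate).
F6 = 5 (sole candidate).
D1 = 5 (sole candidate).
E1 = 2 (sole candidate).
F1 = 6 (sole candidate).
C2 = 2 (sole candidate).
A3 = 4: row 3 has {1,2,3,5,6}; col 1 has {1,2,3,5,6}; box has {1,2,3,5,6} → only 4 remains.

431652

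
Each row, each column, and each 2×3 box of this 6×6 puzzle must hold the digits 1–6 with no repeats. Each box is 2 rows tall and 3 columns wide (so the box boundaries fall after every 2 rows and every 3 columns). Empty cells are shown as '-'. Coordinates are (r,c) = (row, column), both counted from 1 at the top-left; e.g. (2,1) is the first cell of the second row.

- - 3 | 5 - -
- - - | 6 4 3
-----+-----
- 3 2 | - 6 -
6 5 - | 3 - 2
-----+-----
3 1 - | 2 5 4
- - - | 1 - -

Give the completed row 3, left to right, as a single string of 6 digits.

132465

(1,6) = 1: row 1 has {3,5}; col 6 has {2,3,4}; box has {3,4,5,6} → only 1 remains.
(2,2) = 2: row 2 has {3,4,6}; col 2 has {1,3,5}; box has {3} → only 2 remains.
(3,4) = 4: row 3 has {2,3,6}; col 4 has {1,2,3,5,6}; box has {2,3,6} → only 4 remains.
(3,6) = 5: row 3 has {2,3,4,6}; col 6 has {1,2,3,4}; box has {2,3,4,6} → only 5 remains.
(4,5) = 1: row 4 has {2,3,5,6}; col 5 has {4,5,6}; box has {2,3,4,5,6} → only 1 remains.
(5,3) = 6: row 5 has {1,2,3,4,5}; col 3 has {2,3}; box has {1,3} → only 6 remains.
(6,2) = 4: row 6 has {1}; col 2 has {1,2,3,5}; box has {1,3,6} → only 4 remains.
(6,3) = 5: row 6 has {1,4}; col 3 has {2,3,6}; box has {1,3,4,6} → only 5 remains.
(6,5) = 3: row 6 has {1,4,5}; col 5 has {1,4,5,6}; box has {1,2,4,5} → only 3 remains.
(6,6) = 6: row 6 has {1,3,4,5}; col 6 has {1,2,3,4,5}; box has {1,2,3,4,5} → only 6 remains.
(1,1) = 4: row 1 has {1,3,5}; col 1 has {3,6}; box has {2,3} → only 4 remains.
(1,2) = 6: row 1 has {1,3,4,5}; col 2 has {1,2,3,4,5}; box has {2,3,4} → only 6 remains.
(1,5) = 2: row 1 has {1,3,4,5,6}; col 5 has {1,3,4,5,6}; box has {1,3,4,5,6} → only 2 remains.
(2,3) = 1: row 2 has {2,3,4,6}; col 3 has {2,3,5,6}; box has {2,3,4,6} → only 1 remains.
(3,1) = 1: row 3 has {2,3,4,5,6}; col 1 has {3,4,6}; box has {2,3,5,6} → only 1 remains.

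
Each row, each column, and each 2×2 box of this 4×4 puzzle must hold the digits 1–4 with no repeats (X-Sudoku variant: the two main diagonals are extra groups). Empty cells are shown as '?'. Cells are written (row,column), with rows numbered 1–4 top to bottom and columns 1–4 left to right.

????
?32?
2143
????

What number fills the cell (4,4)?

2

(1,1) = 1 (sole candidate).
(1,3) = 3 (sole candidate).
(1,4) = 4 (sole candidate).
(2,1) = 4 (sole candidate).
(2,4) = 1 (sole candidate).
(4,1) = 3 (sole candidate).
(4,2) = 4 (sole candidate).
(4,3) = 1 (sole candidate).
(4,4) = 2: row 4 has {1,3,4}; col 4 has {1,3,4}; box has {1,3,4}; main diagonal has {1,3,4} → only 2 remains.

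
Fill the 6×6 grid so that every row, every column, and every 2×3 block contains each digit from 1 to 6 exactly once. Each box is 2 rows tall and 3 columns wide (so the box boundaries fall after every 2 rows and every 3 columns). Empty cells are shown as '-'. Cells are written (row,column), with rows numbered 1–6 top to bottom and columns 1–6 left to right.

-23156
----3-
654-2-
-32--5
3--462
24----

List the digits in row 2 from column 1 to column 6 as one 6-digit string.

(1,1) = 4: row 1 has {1,2,3,5,6}; col 1 has {2,3,6}; box has {2,3} → only 4 remains.
(2,4) = 2: row 2 has {3}; col 4 has {1,4}; box has {1,3,5,6} → only 2 remains.
(2,6) = 4: row 2 has {2,3}; col 6 has {2,5,6}; box has {1,2,3,5,6} → only 4 remains.
(3,4) = 3: row 3 has {2,4,5,6}; col 4 has {1,2,4}; box has {2,5} → only 3 remains.
(3,6) = 1: row 3 has {2,3,4,5,6}; col 6 has {2,4,5,6}; box has {2,3,5} → only 1 remains.
(4,1) = 1: row 4 has {2,3,5}; col 1 has {2,3,4,6}; box has {2,3,4,5,6} → only 1 remains.
(4,4) = 6: row 4 has {1,2,3,5}; col 4 has {1,2,3,4}; box has {1,2,3,5} → only 6 remains.
(4,5) = 4: row 4 has {1,2,3,5,6}; col 5 has {2,3,5,6}; box has {1,2,3,5,6} → only 4 remains.
(5,2) = 1: row 5 has {2,3,4,6}; col 2 has {2,3,4,5}; box has {2,3,4} → only 1 remains.
(5,3) = 5: row 5 has {1,2,3,4,6}; col 3 has {2,3,4}; box has {1,2,3,4} → only 5 remains.
(6,3) = 6: row 6 has {2,4}; col 3 has {2,3,4,5}; box has {1,2,3,4,5} → only 6 remains.
(6,4) = 5: row 6 has {2,4,6}; col 4 has {1,2,3,4,6}; box has {2,4,6} → only 5 remains.
(6,5) = 1: row 6 has {2,4,5,6}; col 5 has {2,3,4,5,6}; box has {2,4,5,6} → only 1 remains.
(6,6) = 3: row 6 has {1,2,4,5,6}; col 6 has {1,2,4,5,6}; box has {1,2,4,5,6} → only 3 remains.
(2,1) = 5: row 2 has {2,3,4}; col 1 has {1,2,3,4,6}; box has {2,3,4} → only 5 remains.
(2,2) = 6: row 2 has {2,3,4,5}; col 2 has {1,2,3,4,5}; box has {2,3,4,5} → only 6 remains.
(2,3) = 1: row 2 has {2,3,4,5,6}; col 3 has {2,3,4,5,6}; box has {2,3,4,5,6} → only 1 remains.

561234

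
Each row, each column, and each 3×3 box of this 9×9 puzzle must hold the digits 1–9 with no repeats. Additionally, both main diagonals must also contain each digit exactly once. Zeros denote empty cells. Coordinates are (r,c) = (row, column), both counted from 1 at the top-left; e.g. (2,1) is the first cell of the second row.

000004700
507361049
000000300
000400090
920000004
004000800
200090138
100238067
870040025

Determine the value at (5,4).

(1,1) = 3: row 1 has {4,7}; col 1 has {1,2,5,8,9}; box has {5,7}; main diagonal has {1,4,5,6} → only 3 remains.
(2,2) = 8: row 2 has {1,3,4,5,6,7,9}; col 2 has {2,7}; box has {3,5,7}; main diagonal has {1,3,4,5,6} → only 8 remains.
(2,7) = 2: row 2 has {1,3,4,5,6,7,8,9}; col 7 has {1,3,7,8}; box has {3,4,7,9} → only 2 remains.
(5,5) = 7: row 5 has {2,4,9}; col 5 has {3,4,6,9}; box has {4}; main diagonal has {1,3,4,5,6,8}; anti-diagonal has {3,4,8} → only 7 remains.
(9,6) = 6: row 9 has {2,4,5,7,8}; col 6 has {1,4,8}; box has {2,3,4,8,9} → only 6 remains.
(9,7) = 9: row 9 has {2,4,5,6,7,8}; col 7 has {1,2,3,7,8}; box has {1,2,3,5,6,7,8} → only 9 remains.
(8,7) = 4: row 8 has {1,2,3,6,7,8}; col 7 has {1,2,3,7,8,9}; box has {1,2,3,5,6,7,8,9} → only 4 remains.
(9,3) = 3: row 9 has {2,4,5,6,7,8,9}; col 3 has {4,7}; box has {1,2,7,8} → only 3 remains.
(9,4) = 1: row 9 has {2,3,4,5,6,7,8,9}; col 4 has {2,3,4}; box has {2,3,4,6,8,9} → only 1 remains.
(4,1) = 7: in row 4, 7 can only go here (every other open cell in that row sees a 7).
(6,1) = 6: row 6 has {4,8}; col 1 has {1,2,3,5,7,8,9}; box has {2,4,7,9} → only 6 remains.
(3,1) = 4: row 3 has {3}; col 1 has {1,2,3,5,6,7,8,9}; box has {3,5,7,8} → only 4 remains.
(5,6) = 3: in row 5, 3 can only go here (every other open cell in that row sees a 3).
(6,8) = 7: in row 6, 7 can only go here (every other open cell in that row sees a 7).
(7,2) = 4: in row 7, 4 can only go here (every other open cell in that row sees a 4).
(7,3) = 6: in row 7, 6 can only go here (every other open cell in that row sees a 6).
(1,9) = 1: row 1 has {3,4,7}; col 9 has {4,5,7,8,9}; box has {2,3,4,7,9}; anti-diagonal has {3,4,6,7,8} → only 1 remains.
(3,9) = 6: row 3 has {3,4}; col 9 has {1,4,5,7,8,9}; box has {1,2,3,4,7,9} → only 6 remains.
(1,2) = 6: in row 1, 6 can only go here (every other open cell in that row sees a 6).
(3,2) = 1: in row 3, 1 can only go here (every other open cell in that row sees a 1).
(4,7) = 6: in row 4, 6 can only go here (every other open cell in that row sees a 6).
(5,7) = 5: row 5 has {2,3,4,7,9}; col 7 has {1,2,3,4,6,7,8,9}; box has {4,6,7,8,9} → only 5 remains.
(5,8) = 1: row 5 has {2,3,4,5,7,9}; col 8 has {2,3,4,6,7,9}; box has {4,5,6,7,8,9} → only 1 remains.
(5,3) = 8: row 5 has {1,2,3,4,5,7,9}; col 3 has {3,4,6,7}; box has {2,4,6,7,9} → only 8 remains.
(5,4) = 6: row 5 has {1,2,3,4,5,7,8,9}; col 4 has {1,2,3,4}; box has {3,4,7} → only 6 remains.

6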